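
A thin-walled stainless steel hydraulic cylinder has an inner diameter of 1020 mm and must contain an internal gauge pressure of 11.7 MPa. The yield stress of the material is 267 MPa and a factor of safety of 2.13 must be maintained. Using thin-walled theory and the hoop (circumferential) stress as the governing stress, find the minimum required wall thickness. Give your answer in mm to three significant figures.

t = 47.6 mm

σ_allow = 267/2.13 = 125.4 MPa.
Hoop stress σ_h = pD/(2t), so t = pD/(2σ_allow) = 11.7×1020/(2×125.4) = 47.60 mm.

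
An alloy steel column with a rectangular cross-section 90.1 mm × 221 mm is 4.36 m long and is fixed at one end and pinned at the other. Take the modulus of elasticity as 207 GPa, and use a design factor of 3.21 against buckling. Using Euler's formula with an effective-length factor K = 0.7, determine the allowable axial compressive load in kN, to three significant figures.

Buckling occurs about the weak axis: I_min = h·b³/12 = 221×90.1³/12 = 1.347×10^7 mm⁴ (b = 90.1 mm is the smaller dimension).
Effective length L_e = KL = 0.7×4.36 m = 3052 mm.
Euler critical load P_cr = π²EI/L_e² = π²×207000×1.347×10^7/3052² = 2.955×10^6 N.
P_allow = P_cr/n = 2.955×10^6/3.21 = 920400 N.

P_allow = 920 kN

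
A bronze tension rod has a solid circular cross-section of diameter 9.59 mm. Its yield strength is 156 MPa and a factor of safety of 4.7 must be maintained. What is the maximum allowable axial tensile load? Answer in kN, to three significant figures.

F_allow = 2.40 kN

σ_allow = 156/4.7 = 33.19 MPa.
A = πd²/4 = π×9.59²/4 = 72.23 mm².
F_allow = σ_allow × A = 33.19×72.23 = 2397 N.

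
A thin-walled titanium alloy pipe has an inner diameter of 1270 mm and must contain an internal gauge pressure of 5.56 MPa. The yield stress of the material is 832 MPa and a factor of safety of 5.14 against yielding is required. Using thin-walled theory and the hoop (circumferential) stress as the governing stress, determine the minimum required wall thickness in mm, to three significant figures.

t = 21.8 mm

σ_allow = 832/5.14 = 161.9 MPa.
Hoop stress σ_h = pD/(2t), so t = pD/(2σ_allow) = 5.56×1270/(2×161.9) = 21.81 mm.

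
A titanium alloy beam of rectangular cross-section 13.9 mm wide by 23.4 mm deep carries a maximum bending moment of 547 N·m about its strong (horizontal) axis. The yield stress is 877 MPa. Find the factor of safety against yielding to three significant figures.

Section modulus S = bh²/6 = 13.9×23.4²/6 = 1269 mm³.
σ = M/S = 547000/1269 = 431.2 MPa.
n = 877/431.2 = 2.034.

n = 2.03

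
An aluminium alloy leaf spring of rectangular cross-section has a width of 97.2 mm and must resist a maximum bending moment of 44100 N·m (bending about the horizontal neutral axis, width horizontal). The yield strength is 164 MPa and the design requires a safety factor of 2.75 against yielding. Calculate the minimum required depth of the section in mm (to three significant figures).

σ_allow = 164/2.75 = 59.64 MPa.
For a rectangular section σ = 6M/(bh²), so h² = 6M/(b σ_allow) = 6×4.4100×10^7/(97.2×59.64) = 45650 mm².
h = 213.7 mm.

h = 214 mm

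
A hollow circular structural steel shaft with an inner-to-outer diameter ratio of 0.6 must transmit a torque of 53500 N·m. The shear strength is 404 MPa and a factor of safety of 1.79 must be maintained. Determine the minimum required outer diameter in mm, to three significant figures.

τ_allow = 404/1.79 = 225.7 MPa.
For a hollow shaft τ = 16T/[πd_o³(1−k⁴)] with k = 0.6, so 1−k⁴ = 0.8704.
d_o³ = 16T/[π τ_allow (1−k⁴)] = 16×5.3500×10^7/(π×225.7×0.8704) = 1.387×10^6 mm³.
d_o = 111.5 mm.

d_o = 112 mm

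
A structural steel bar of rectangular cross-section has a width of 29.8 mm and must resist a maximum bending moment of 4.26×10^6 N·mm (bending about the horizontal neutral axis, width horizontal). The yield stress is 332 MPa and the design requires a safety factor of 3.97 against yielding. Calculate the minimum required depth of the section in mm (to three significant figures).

h = 101 mm

σ_allow = 332/3.97 = 83.63 MPa.
For a rectangular section σ = 6M/(bh²), so h² = 6M/(b σ_allow) = 6×4260000/(29.8×83.63) = 10260 mm².
h = 101.3 mm.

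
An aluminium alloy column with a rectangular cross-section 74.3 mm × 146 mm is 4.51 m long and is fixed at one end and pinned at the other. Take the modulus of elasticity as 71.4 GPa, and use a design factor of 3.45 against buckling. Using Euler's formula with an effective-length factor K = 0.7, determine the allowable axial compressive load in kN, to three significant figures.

P_allow = 102 kN

Buckling occurs about the weak axis: I_min = h·b³/12 = 146×74.3³/12 = 4.990×10^6 mm⁴ (b = 74.3 mm is the smaller dimension).
Effective length L_e = KL = 0.7×4.51 m = 3157 mm.
Euler critical load P_cr = π²EI/L_e² = π²×71400×4.990×10^6/3157² = 352800 N.
P_allow = P_cr/n = 352800/3.45 = 102300 N.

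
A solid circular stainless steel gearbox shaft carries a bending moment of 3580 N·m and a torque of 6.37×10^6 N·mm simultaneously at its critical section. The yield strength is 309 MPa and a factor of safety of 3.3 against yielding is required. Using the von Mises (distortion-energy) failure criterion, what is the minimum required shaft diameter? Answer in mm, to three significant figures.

σ_allow = σ_y/n = 309/3.3 = 93.64 MPa.
For a solid shaft σ_b = 32M/(πd³) and τ = 16T/(πd³), so the von Mises stress is σ' = (16/πd³)·√(4M²+3T²).
√(4M²+3T²) = √(4×(3.580×10^6)² + 3×(6.370×10^6)²) = 1.315×10^7 N·mm.
d³ = 16×1.315×10^7/(π×93.64) = 715400 mm³.
d = 89.44 mm.

d = 89.4 mm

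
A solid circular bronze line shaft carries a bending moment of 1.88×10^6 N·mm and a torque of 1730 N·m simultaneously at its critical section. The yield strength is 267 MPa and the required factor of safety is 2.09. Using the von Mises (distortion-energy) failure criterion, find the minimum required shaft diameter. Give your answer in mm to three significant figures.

σ_allow = σ_y/n = 267/2.09 = 127.8 MPa.
For a solid shaft σ_b = 32M/(πd³) and τ = 16T/(πd³), so the von Mises stress is σ' = (16/πd³)·√(4M²+3T²).
√(4M²+3T²) = √(4×(1.880×10^6)² + 3×(1.730×10^6)²) = 4.808×10^6 N·mm.
d³ = 16×4.808×10^6/(π×127.8) = 191700 mm³.
d = 57.66 mm.

d = 57.7 mm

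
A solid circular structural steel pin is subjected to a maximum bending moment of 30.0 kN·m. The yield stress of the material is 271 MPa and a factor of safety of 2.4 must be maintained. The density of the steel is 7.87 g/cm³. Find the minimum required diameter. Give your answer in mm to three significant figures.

σ_allow = 271/2.4 = 112.9 MPa.
For a solid circular section σ = 32M/(πd³), so d³ = 32M/(π σ_allow) = 32×3.0000×10^7/(π×112.9) = 2.706×10^6 mm³.
d = 139.4 mm.

d = 139 mm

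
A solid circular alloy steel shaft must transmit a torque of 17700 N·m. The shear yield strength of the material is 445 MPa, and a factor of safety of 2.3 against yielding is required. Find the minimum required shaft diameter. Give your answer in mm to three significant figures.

d = 77.5 mm

Allowable shear stress τ_allow = 445/2.3 = 193.5 MPa.
For a solid shaft τ = 16T/(πd³), so d³ = 16T/(π τ_allow) = 16×1.7700×10^7/(π×193.5) = 465900 mm³.
d = (465900)^(1/3) = 77.52 mm.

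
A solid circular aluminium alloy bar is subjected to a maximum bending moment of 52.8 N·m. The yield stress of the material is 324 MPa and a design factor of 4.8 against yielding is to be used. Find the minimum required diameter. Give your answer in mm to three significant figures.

d = 20.0 mm

σ_allow = 324/4.8 = 67.50 MPa.
For a solid circular section σ = 32M/(πd³), so d³ = 32M/(π σ_allow) = 32×52800/(π×67.50) = 7968 mm³.
d = 19.97 mm.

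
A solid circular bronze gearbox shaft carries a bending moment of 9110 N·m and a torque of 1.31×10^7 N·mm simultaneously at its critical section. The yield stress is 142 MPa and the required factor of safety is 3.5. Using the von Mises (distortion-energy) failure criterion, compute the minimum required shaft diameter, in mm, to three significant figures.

d = 154 mm

σ_allow = σ_y/n = 142/3.5 = 40.57 MPa.
For a solid shaft σ_b = 32M/(πd³) and τ = 16T/(πd³), so the von Mises stress is σ' = (16/πd³)·√(4M²+3T²).
√(4M²+3T²) = √(4×(9.110×10^6)² + 3×(1.310×10^7)²) = 2.910×10^7 N·mm.
d³ = 16×2.910×10^7/(π×40.57) = 3.653×10^6 mm³.
d = 154.0 mm.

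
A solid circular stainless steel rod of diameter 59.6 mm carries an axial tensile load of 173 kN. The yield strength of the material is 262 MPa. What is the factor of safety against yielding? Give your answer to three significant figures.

n = 4.23

A = πd²/4 = 2790 mm².
σ = F/A = 173000/2790 = 62.01 MPa.
n = 262/62.01 = 4.225.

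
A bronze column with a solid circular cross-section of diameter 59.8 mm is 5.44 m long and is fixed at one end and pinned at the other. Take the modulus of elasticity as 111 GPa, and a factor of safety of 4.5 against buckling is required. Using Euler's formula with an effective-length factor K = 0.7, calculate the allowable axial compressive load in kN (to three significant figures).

I = πd⁴/64 = π×59.8⁴/64 = 627700 mm⁴.
Effective length L_e = KL = 0.7×5.44 m = 3808 mm.
Euler critical load P_cr = π²EI/L_e² = π²×111000×627700/3808² = 47420 N.
P_allow = P_cr/n = 47420/4.5 = 10540 N.

P_allow = 10.5 kN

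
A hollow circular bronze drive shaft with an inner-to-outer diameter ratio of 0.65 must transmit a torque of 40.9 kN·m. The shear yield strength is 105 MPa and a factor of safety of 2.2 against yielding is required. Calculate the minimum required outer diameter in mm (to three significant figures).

d_o = 174 mm

τ_allow = 105/2.2 = 47.73 MPa.
For a hollow shaft τ = 16T/[πd_o³(1−k⁴)] with k = 0.65, so 1−k⁴ = 0.8215.
d_o³ = 16T/[π τ_allow (1−k⁴)] = 16×4.0900×10^7/(π×47.73×0.8215) = 5.313×10^6 mm³.
d_o = 174.5 mm.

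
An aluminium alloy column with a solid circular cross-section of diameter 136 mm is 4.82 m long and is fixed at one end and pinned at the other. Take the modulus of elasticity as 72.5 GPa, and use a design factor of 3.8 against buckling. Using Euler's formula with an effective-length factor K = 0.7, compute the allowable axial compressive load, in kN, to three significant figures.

I = πd⁴/64 = π×136⁴/64 = 1.679×10^7 mm⁴.
Effective length L_e = KL = 0.7×4.82 m = 3374 mm.
Euler critical load P_cr = π²EI/L_e² = π²×72500×1.679×10^7/3374² = 1.056×10^6 N.
P_allow = P_cr/n = 1.056×10^6/3.8 = 277800 N.

P_allow = 278 kN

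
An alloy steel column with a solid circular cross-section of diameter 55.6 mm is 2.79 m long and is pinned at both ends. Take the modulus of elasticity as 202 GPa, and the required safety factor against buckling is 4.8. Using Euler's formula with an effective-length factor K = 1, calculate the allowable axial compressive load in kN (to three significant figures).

P_allow = 25.0 kN

I = πd⁴/64 = π×55.6⁴/64 = 469100 mm⁴.
Effective length L_e = KL = 1×2.79 m = 2790 mm.
Euler critical load P_cr = π²EI/L_e² = π²×202000×469100/2790² = 120100 N.
P_allow = P_cr/n = 120100/4.8 = 25030 N.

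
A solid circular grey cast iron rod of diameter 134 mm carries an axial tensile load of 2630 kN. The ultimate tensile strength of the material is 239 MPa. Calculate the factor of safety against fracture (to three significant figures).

A = πd²/4 = 14100 mm².
σ = F/A = 2630000/14100 = 186.5 MPa.
n = 239/186.5 = 1.282.

n = 1.28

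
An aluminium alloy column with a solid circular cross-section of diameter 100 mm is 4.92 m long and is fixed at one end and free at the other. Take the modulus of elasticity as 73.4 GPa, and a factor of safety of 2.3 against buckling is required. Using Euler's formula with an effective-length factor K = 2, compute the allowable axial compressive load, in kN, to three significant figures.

P_allow = 16.0 kN

I = πd⁴/64 = π×100⁴/64 = 4.909×10^6 mm⁴.
Effective length L_e = KL = 2×4.92 m = 9840 mm.
Euler critical load P_cr = π²EI/L_e² = π²×73400×4.909×10^6/9840² = 36730 N.
P_allow = P_cr/n = 36730/2.3 = 15970 N.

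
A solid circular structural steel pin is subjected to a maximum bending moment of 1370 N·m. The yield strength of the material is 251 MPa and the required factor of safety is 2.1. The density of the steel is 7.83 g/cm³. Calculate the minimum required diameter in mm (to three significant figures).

d = 48.9 mm

σ_allow = 251/2.1 = 119.5 MPa.
For a solid circular section σ = 32M/(πd³), so d³ = 32M/(π σ_allow) = 32×1370000/(π×119.5) = 116800 mm³.
d = 48.88 mm.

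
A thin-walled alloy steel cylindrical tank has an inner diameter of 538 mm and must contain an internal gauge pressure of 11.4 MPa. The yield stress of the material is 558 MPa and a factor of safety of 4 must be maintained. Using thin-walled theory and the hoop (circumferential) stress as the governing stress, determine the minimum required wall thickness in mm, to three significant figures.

σ_allow = 558/4 = 139.5 MPa.
Hoop stress σ_h = pD/(2t), so t = pD/(2σ_allow) = 11.4×538/(2×139.5) = 21.98 mm.

t = 22.0 mm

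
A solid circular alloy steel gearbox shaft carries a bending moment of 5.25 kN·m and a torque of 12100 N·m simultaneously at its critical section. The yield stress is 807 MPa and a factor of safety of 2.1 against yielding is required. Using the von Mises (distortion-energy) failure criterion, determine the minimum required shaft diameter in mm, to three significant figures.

σ_allow = σ_y/n = 807/2.1 = 384.3 MPa.
For a solid shaft σ_b = 32M/(πd³) and τ = 16T/(πd³), so the von Mises stress is σ' = (16/πd³)·√(4M²+3T²).
√(4M²+3T²) = √(4×(5.250×10^6)² + 3×(1.210×10^7)²) = 2.344×10^7 N·mm.
d³ = 16×2.344×10^7/(π×384.3) = 310700 mm³.
d = 67.73 mm.

d = 67.7 mm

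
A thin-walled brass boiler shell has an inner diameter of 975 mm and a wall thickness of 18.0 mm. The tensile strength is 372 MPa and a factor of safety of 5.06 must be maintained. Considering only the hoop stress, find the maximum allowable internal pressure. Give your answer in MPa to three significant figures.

p_allow = 2.71 MPa

σ_allow = 372/5.06 = 73.52 MPa.
σ_h = pD/(2t) → p_allow = 2σ_allow t/D = 2×73.52×18.0/975 = 2.715 MPa.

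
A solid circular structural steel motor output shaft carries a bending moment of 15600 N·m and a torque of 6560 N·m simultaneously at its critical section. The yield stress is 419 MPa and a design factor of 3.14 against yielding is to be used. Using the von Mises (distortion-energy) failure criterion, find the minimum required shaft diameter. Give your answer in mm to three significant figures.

σ_allow = σ_y/n = 419/3.14 = 133.4 MPa.
For a solid shaft σ_b = 32M/(πd³) and τ = 16T/(πd³), so the von Mises stress is σ' = (16/πd³)·√(4M²+3T²).
√(4M²+3T²) = √(4×(1.560×10^7)² + 3×(6.560×10^6)²) = 3.320×10^7 N·mm.
d³ = 16×3.320×10^7/(π×133.4) = 1.267×10^6 mm³.
d = 108.2 mm.

d = 108 mm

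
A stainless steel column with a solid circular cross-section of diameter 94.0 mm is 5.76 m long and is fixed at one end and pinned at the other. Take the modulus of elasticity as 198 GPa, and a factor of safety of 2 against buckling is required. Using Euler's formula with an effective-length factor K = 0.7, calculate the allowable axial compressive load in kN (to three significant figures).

I = πd⁴/64 = π×94.0⁴/64 = 3.832×10^6 mm⁴.
Effective length L_e = KL = 0.7×5.76 m = 4032 mm.
Euler critical load P_cr = π²EI/L_e² = π²×198000×3.832×10^6/4032² = 460700 N.
P_allow = P_cr/n = 460700/2 = 230300 N.

P_allow = 230 kN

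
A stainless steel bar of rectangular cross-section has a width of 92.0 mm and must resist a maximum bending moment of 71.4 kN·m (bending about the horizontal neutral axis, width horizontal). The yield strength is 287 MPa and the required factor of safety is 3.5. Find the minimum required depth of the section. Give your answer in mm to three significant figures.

σ_allow = 287/3.5 = 82.00 MPa.
For a rectangular section σ = 6M/(bh²), so h² = 6M/(b σ_allow) = 6×7.1400×10^7/(92.0×82.00) = 56790 mm².
h = 238.3 mm.

h = 238 mm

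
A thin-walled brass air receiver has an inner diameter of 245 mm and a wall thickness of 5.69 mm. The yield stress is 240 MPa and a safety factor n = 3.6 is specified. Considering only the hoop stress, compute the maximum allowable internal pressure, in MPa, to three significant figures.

p_allow = 3.10 MPa

σ_allow = 240/3.6 = 66.67 MPa.
σ_h = pD/(2t) → p_allow = 2σ_allow t/D = 2×66.67×5.69/245 = 3.097 MPa.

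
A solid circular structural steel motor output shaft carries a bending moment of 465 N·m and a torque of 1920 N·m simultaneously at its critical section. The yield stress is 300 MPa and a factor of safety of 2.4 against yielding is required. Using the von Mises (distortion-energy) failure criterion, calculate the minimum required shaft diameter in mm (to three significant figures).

d = 52.0 mm

σ_allow = σ_y/n = 300/2.4 = 125.0 MPa.
For a solid shaft σ_b = 32M/(πd³) and τ = 16T/(πd³), so the von Mises stress is σ' = (16/πd³)·√(4M²+3T²).
√(4M²+3T²) = √(4×(465000)² + 3×(1.920×10^6)²) = 3.453×10^6 N·mm.
d³ = 16×3.453×10^6/(π×125.0) = 140700 mm³.
d = 52.01 mm.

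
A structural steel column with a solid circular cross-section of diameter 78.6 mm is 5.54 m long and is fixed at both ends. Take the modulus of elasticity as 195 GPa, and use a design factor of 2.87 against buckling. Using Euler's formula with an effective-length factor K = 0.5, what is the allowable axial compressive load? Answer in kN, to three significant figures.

P_allow = 164 kN

I = πd⁴/64 = π×78.6⁴/64 = 1.874×10^6 mm⁴.
Effective length L_e = KL = 0.5×5.54 m = 2770 mm.
Euler critical load P_cr = π²EI/L_e² = π²×195000×1.874×10^6/2770² = 469900 N.
P_allow = P_cr/n = 469900/2.87 = 163700 N.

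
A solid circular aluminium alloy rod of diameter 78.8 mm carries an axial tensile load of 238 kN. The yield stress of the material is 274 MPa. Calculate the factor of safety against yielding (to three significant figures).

A = πd²/4 = 4877 mm².
σ = F/A = 238000/4877 = 48.80 MPa.
n = 274/48.80 = 5.615.

n = 5.61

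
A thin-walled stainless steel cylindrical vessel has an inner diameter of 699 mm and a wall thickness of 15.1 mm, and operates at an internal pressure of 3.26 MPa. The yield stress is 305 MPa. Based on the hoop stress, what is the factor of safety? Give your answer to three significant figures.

n = 4.04

σ_h = pD/(2t) = 3.26×699/(2×15.1) = 75.45 MPa.
n = 305/75.45 = 4.042.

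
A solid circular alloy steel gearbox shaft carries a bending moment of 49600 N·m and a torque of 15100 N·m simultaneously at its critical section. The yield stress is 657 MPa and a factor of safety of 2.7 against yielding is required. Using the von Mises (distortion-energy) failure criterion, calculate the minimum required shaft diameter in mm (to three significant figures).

σ_allow = σ_y/n = 657/2.7 = 243.3 MPa.
For a solid shaft σ_b = 32M/(πd³) and τ = 16T/(πd³), so the von Mises stress is σ' = (16/πd³)·√(4M²+3T²).
√(4M²+3T²) = √(4×(4.960×10^7)² + 3×(1.510×10^7)²) = 1.026×10^8 N·mm.
d³ = 16×1.026×10^8/(π×243.3) = 2.147×10^6 mm³.
d = 129.0 mm.

d = 129 mm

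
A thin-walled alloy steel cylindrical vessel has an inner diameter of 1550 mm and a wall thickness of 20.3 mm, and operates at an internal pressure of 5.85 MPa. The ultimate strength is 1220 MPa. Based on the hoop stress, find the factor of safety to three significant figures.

σ_h = pD/(2t) = 5.85×1550/(2×20.3) = 223.3 MPa.
n = 1220/223.3 = 5.463.

n = 5.46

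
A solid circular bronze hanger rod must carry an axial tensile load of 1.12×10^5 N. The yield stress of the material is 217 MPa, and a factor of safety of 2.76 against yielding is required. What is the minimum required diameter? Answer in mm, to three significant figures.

d = 42.6 mm

Allowable stress σ_allow = 217/2.76 = 78.62 MPa.
Required area A = F/σ_allow = 112000/78.62 = 1425 mm².
A = πd²/4 → d = √(4A/π) = 42.59 mm.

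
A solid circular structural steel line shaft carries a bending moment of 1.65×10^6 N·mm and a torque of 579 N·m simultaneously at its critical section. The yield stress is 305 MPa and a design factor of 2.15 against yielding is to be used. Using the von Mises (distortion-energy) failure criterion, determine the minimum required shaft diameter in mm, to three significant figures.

σ_allow = σ_y/n = 305/2.15 = 141.9 MPa.
For a solid shaft σ_b = 32M/(πd³) and τ = 16T/(πd³), so the von Mises stress is σ' = (16/πd³)·√(4M²+3T²).
√(4M²+3T²) = √(4×(1.650×10^6)² + 3×(579000)²) = 3.449×10^6 N·mm.
d³ = 16×3.449×10^6/(π×141.9) = 123800 mm³.
d = 49.84 mm.

d = 49.8 mm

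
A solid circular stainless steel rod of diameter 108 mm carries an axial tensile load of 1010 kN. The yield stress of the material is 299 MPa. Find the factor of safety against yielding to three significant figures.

n = 2.71

A = πd²/4 = 9161 mm².
σ = F/A = 1010000/9161 = 110.3 MPa.
n = 299/110.3 = 2.712.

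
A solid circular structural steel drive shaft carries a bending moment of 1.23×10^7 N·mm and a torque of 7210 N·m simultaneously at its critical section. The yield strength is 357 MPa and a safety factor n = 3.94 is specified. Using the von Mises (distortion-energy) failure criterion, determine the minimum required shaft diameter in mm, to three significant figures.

σ_allow = σ_y/n = 357/3.94 = 90.61 MPa.
For a solid shaft σ_b = 32M/(πd³) and τ = 16T/(πd³), so the von Mises stress is σ' = (16/πd³)·√(4M²+3T²).
√(4M²+3T²) = √(4×(1.230×10^7)² + 3×(7.210×10^6)²) = 2.759×10^7 N·mm.
d³ = 16×2.759×10^7/(π×90.61) = 1.551×10^6 mm³.
d = 115.7 mm.

d = 116 mm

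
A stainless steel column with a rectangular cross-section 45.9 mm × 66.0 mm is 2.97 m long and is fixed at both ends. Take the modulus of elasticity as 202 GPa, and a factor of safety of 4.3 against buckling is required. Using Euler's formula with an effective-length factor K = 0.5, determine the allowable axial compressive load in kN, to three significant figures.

Buckling occurs about the weak axis: I_min = h·b³/12 = 66.0×45.9³/12 = 531900 mm⁴ (b = 45.9 mm is the smaller dimension).
Effective length L_e = KL = 0.5×2.97 m = 1485 mm.
Euler critical load P_cr = π²EI/L_e² = π²×202000×531900/1485² = 480800 N.
P_allow = P_cr/n = 480800/4.3 = 111800 N.

P_allow = 112 kN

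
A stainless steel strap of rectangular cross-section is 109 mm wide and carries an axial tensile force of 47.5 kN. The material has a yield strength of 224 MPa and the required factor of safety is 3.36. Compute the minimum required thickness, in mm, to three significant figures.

t = 6.54 mm

σ_allow = 224/3.36 = 66.67 MPa.
Required area A = F/σ_allow = 47500/66.67 = 712.5 mm².
t = A/w = 712.5/109 = 6.537 mm.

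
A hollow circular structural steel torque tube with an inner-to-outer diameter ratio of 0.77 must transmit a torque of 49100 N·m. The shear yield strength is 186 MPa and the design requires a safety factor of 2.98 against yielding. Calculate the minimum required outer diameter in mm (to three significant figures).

τ_allow = 186/2.98 = 62.42 MPa.
For a hollow shaft τ = 16T/[πd_o³(1−k⁴)] with k = 0.77, so 1−k⁴ = 0.6485.
d_o³ = 16T/[π τ_allow (1−k⁴)] = 16×4.9100×10^7/(π×62.42×0.6485) = 6.178×10^6 mm³.
d_o = 183.5 mm.

d_o = 183 mm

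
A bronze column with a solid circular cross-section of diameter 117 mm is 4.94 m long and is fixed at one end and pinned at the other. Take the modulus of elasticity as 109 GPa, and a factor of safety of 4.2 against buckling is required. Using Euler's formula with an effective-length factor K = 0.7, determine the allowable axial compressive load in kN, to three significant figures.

P_allow = 197 kN

I = πd⁴/64 = π×117⁴/64 = 9.198×10^6 mm⁴.
Effective length L_e = KL = 0.7×4.94 m = 3458 mm.
Euler critical load P_cr = π²EI/L_e² = π²×109000×9.198×10^6/3458² = 827500 N.
P_allow = P_cr/n = 827500/4.2 = 197000 N.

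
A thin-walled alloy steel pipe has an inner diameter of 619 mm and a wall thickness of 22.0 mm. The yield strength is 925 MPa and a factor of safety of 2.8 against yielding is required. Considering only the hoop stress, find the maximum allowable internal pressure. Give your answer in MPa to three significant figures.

σ_allow = 925/2.8 = 330.4 MPa.
σ_h = pD/(2t) → p_allow = 2σ_allow t/D = 2×330.4×22.0/619 = 23.48 MPa.

p_allow = 23.5 MPa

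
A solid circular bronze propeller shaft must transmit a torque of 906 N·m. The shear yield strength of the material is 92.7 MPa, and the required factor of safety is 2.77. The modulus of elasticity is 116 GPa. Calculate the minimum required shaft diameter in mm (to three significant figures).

Allowable shear stress τ_allow = 92.7/2.77 = 33.47 MPa.
For a solid shaft τ = 16T/(πd³), so d³ = 16T/(π τ_allow) = 16×906000/(π×33.47) = 137900 mm³.
d = (137900)^(1/3) = 51.66 mm.

d = 51.7 mm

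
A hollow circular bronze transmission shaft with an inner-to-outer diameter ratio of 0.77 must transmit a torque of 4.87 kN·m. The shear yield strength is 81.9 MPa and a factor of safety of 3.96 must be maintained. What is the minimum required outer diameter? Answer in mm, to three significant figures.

τ_allow = 81.9/3.96 = 20.68 MPa.
For a hollow shaft τ = 16T/[πd_o³(1−k⁴)] with k = 0.77, so 1−k⁴ = 0.6485.
d_o³ = 16T/[π τ_allow (1−k⁴)] = 16×4870000/(π×20.68×0.6485) = 1.849×10^6 mm³.
d_o = 122.7 mm.

d_o = 123 mm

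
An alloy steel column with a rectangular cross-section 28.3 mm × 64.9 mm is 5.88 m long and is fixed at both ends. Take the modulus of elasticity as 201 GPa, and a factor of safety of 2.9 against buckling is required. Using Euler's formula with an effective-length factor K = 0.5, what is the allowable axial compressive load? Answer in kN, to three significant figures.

Buckling occurs about the weak axis: I_min = h·b³/12 = 64.9×28.3³/12 = 122600 mm⁴ (b = 28.3 mm is the smaller dimension).
Effective length L_e = KL = 0.5×5.88 m = 2940 mm.
Euler critical load P_cr = π²EI/L_e² = π²×201000×122600/2940² = 28130 N.
P_allow = P_cr/n = 28130/2.9 = 9701 N.

P_allow = 9.70 kN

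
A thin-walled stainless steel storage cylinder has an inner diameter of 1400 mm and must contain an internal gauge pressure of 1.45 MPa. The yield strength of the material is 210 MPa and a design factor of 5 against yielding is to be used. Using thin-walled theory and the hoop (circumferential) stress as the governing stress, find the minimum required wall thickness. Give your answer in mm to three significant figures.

t = 24.2 mm

σ_allow = 210/5 = 42.00 MPa.
Hoop stress σ_h = pD/(2t), so t = pD/(2σ_allow) = 1.45×1400/(2×42.00) = 24.17 mm.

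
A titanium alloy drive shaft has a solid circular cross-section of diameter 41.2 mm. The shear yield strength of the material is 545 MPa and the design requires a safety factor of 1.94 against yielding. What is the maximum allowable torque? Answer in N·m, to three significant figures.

T_allow = 3860 N·m

τ_allow = 545/1.94 = 280.9 MPa.
For a solid shaft T_allow = τ_allow·πd³/16; πd³/16 = π×41.2³/16 = 13730 mm³.
T_allow = 280.9×13730 = 3.858×10^6 N·mm = 3858 N·m.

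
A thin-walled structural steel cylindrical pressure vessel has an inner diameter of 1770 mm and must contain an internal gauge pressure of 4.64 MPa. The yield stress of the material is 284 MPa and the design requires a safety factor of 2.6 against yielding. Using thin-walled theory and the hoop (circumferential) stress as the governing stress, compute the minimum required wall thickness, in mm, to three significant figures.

t = 37.6 mm

σ_allow = 284/2.6 = 109.2 MPa.
Hoop stress σ_h = pD/(2t), so t = pD/(2σ_allow) = 4.64×1770/(2×109.2) = 37.59 mm.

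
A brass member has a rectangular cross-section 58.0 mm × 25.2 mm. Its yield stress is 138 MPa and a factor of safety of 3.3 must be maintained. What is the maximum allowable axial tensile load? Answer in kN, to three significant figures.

σ_allow = 138/3.3 = 41.82 MPa.
A = 58.0×25.2 = 1462 mm².
F_allow = σ_allow × A = 41.82×1462 = 61120 N.

F_allow = 61.1 kN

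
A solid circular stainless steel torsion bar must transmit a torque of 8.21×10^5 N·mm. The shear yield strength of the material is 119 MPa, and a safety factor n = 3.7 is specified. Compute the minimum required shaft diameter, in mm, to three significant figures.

d = 50.7 mm

Allowable shear stress τ_allow = 119/3.7 = 32.16 MPa.
For a solid shaft τ = 16T/(πd³), so d³ = 16T/(π τ_allow) = 16×821000/(π×32.16) = 130000 mm³.
d = (130000)^(1/3) = 50.66 mm.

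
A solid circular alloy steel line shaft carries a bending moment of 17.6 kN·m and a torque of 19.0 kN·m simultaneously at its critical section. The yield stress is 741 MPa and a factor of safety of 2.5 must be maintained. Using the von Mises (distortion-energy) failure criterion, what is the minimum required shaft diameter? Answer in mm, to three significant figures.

d = 93.9 mm

σ_allow = σ_y/n = 741/2.5 = 296.4 MPa.
For a solid shaft σ_b = 32M/(πd³) and τ = 16T/(πd³), so the von Mises stress is σ' = (16/πd³)·√(4M²+3T²).
√(4M²+3T²) = √(4×(1.760×10^7)² + 3×(1.900×10^7)²) = 4.819×10^7 N·mm.
d³ = 16×4.819×10^7/(π×296.4) = 828000 mm³.
d = 93.90 mm.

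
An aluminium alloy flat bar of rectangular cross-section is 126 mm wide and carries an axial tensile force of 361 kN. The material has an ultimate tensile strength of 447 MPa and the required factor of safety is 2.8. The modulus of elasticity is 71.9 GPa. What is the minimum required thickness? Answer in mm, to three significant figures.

t = 17.9 mm

σ_allow = 447/2.8 = 159.6 MPa.
Required area A = F/σ_allow = 361000/159.6 = 2261 mm².
t = A/w = 2261/126 = 17.95 mm.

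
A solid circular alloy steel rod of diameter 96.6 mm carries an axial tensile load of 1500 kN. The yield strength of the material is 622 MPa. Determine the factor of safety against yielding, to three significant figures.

n = 3.04

A = πd²/4 = 7329 mm².
σ = F/A = 1500000/7329 = 204.7 MPa.
n = 622/204.7 = 3.039.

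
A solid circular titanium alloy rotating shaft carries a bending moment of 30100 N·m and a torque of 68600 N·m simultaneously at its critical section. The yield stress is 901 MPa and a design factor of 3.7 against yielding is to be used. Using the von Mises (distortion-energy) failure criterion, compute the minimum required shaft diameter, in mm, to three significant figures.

σ_allow = σ_y/n = 901/3.7 = 243.5 MPa.
For a solid shaft σ_b = 32M/(πd³) and τ = 16T/(πd³), so the von Mises stress is σ' = (16/πd³)·√(4M²+3T²).
√(4M²+3T²) = √(4×(3.010×10^7)² + 3×(6.860×10^7)²) = 1.332×10^8 N·mm.
d³ = 16×1.332×10^8/(π×243.5) = 2.786×10^6 mm³.
d = 140.7 mm.

d = 141 mm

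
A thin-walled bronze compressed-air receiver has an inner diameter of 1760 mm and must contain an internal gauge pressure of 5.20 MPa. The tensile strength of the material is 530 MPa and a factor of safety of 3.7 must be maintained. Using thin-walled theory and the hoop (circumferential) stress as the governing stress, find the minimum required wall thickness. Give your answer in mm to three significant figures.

t = 31.9 mm

σ_allow = 530/3.7 = 143.2 MPa.
Hoop stress σ_h = pD/(2t), so t = pD/(2σ_allow) = 5.20×1760/(2×143.2) = 31.95 mm.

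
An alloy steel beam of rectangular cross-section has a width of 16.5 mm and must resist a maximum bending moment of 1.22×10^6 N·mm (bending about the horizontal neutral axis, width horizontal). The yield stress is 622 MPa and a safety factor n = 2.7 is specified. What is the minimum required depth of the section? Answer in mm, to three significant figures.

σ_allow = 622/2.7 = 230.4 MPa.
For a rectangular section σ = 6M/(bh²), so h² = 6M/(b σ_allow) = 6×1220000/(16.5×230.4) = 1926 mm².
h = 43.88 mm.

h = 43.9 mm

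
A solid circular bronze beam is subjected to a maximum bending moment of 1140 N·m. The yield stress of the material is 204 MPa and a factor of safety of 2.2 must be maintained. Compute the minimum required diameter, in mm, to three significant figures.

σ_allow = 204/2.2 = 92.73 MPa.
For a solid circular section σ = 32M/(πd³), so d³ = 32M/(π σ_allow) = 32×1140000/(π×92.73) = 125200 mm³.
d = 50.03 mm.

d = 50.0 mm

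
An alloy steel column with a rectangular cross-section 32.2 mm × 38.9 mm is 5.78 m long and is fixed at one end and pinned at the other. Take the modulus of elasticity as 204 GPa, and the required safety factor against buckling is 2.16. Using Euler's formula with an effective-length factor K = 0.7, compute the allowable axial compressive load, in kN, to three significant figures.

P_allow = 6.16 kN

Buckling occurs about the weak axis: I_min = h·b³/12 = 38.9×32.2³/12 = 108200 mm⁴ (b = 32.2 mm is the smaller dimension).
Effective length L_e = KL = 0.7×5.78 m = 4046 mm.
Euler critical load P_cr = π²EI/L_e² = π²×204000×108200/4046² = 13310 N.
P_allow = P_cr/n = 13310/2.16 = 6163 N.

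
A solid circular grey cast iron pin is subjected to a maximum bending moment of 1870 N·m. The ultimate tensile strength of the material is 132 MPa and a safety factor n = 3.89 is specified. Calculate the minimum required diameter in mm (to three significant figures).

σ_allow = 132/3.89 = 33.93 MPa.
For a solid circular section σ = 32M/(πd³), so d³ = 32M/(π σ_allow) = 32×1870000/(π×33.93) = 561300 mm³.
d = 82.49 mm.

d = 82.5 mm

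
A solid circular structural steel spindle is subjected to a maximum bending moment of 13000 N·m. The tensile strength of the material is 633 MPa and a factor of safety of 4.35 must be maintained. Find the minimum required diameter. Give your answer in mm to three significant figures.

d = 96.9 mm

σ_allow = 633/4.35 = 145.5 MPa.
For a solid circular section σ = 32M/(πd³), so d³ = 32M/(π σ_allow) = 32×1.3000×10^7/(π×145.5) = 910000 mm³.
d = 96.90 mm.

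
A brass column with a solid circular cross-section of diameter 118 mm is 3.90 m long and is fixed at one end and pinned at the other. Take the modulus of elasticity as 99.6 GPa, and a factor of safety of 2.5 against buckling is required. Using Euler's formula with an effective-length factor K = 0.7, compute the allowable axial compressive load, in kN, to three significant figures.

I = πd⁴/64 = π×118⁴/64 = 9.517×10^6 mm⁴.
Effective length L_e = KL = 0.7×3.90 m = 2730 mm.
Euler critical load P_cr = π²EI/L_e² = π²×99600×9.517×10^6/2730² = 1.255×10^6 N.
P_allow = P_cr/n = 1.255×10^6/2.5 = 502100 N.

P_allow = 502 kN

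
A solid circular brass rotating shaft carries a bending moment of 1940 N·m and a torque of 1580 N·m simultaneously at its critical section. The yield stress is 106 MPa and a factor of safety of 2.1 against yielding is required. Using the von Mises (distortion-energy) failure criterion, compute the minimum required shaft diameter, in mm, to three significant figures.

d = 78.2 mm

σ_allow = σ_y/n = 106/2.1 = 50.48 MPa.
For a solid shaft σ_b = 32M/(πd³) and τ = 16T/(πd³), so the von Mises stress is σ' = (16/πd³)·√(4M²+3T²).
√(4M²+3T²) = √(4×(1.940×10^6)² + 3×(1.580×10^6)²) = 4.748×10^6 N·mm.
d³ = 16×4.748×10^6/(π×50.48) = 479100 mm³.
d = 78.25 mm.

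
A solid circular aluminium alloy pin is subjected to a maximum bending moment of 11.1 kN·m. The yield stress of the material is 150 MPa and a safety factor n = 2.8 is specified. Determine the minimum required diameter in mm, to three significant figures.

σ_allow = 150/2.8 = 53.57 MPa.
For a solid circular section σ = 32M/(πd³), so d³ = 32M/(π σ_allow) = 32×1.1100×10^7/(π×53.57) = 2.111×10^6 mm³.
d = 128.3 mm.

d = 128 mm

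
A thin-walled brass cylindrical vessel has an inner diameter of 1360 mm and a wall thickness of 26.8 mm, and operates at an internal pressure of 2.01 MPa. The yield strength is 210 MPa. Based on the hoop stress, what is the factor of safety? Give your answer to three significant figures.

n = 4.12

σ_h = pD/(2t) = 2.01×1360/(2×26.8) = 51.00 MPa.
n = 210/51.00 = 4.118.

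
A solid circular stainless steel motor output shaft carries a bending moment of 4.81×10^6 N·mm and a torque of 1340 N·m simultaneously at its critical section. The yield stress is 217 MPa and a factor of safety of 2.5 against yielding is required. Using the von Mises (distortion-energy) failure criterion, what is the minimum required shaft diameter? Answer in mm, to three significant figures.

σ_allow = σ_y/n = 217/2.5 = 86.80 MPa.
For a solid shaft σ_b = 32M/(πd³) and τ = 16T/(πd³), so the von Mises stress is σ' = (16/πd³)·√(4M²+3T²).
√(4M²+3T²) = √(4×(4.810×10^6)² + 3×(1.340×10^6)²) = 9.896×10^6 N·mm.
d³ = 16×9.896×10^6/(π×86.80) = 580600 mm³.
d = 83.43 mm.

d = 83.4 mm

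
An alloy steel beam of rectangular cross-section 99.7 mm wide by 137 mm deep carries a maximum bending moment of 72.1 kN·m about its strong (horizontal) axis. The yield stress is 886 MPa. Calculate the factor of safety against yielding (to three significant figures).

Section modulus S = bh²/6 = 99.7×137²/6 = 311900 mm³.
σ = M/S = 7.2100×10^7/311900 = 231.2 MPa.
n = 886/231.2 = 3.833.

n = 3.83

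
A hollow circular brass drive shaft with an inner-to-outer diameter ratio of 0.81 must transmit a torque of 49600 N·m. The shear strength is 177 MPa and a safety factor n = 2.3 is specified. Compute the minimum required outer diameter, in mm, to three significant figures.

τ_allow = 177/2.3 = 76.96 MPa.
For a hollow shaft τ = 16T/[πd_o³(1−k⁴)] with k = 0.81, so 1−k⁴ = 0.5695.
d_o³ = 16T/[π τ_allow (1−k⁴)] = 16×4.9600×10^7/(π×76.96×0.5695) = 5.764×10^6 mm³.
d_o = 179.3 mm.

d_o = 179 mm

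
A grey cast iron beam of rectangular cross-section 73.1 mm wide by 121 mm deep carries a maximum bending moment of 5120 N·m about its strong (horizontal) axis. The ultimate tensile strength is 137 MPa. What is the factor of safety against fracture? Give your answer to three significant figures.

Section modulus S = bh²/6 = 73.1×121²/6 = 178400 mm³.
σ = M/S = 5120000/178400 = 28.70 MPa.
n = 137/28.70 = 4.773.

n = 4.77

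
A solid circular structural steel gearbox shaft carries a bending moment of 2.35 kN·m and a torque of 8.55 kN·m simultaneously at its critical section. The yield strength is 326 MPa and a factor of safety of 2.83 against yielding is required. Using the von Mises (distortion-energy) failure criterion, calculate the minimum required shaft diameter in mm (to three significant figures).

d = 88.2 mm

σ_allow = σ_y/n = 326/2.83 = 115.2 MPa.
For a solid shaft σ_b = 32M/(πd³) and τ = 16T/(πd³), so the von Mises stress is σ' = (16/πd³)·√(4M²+3T²).
√(4M²+3T²) = √(4×(2.350×10^6)² + 3×(8.550×10^6)²) = 1.554×10^7 N·mm.
d³ = 16×1.554×10^7/(π×115.2) = 686900 mm³.
d = 88.23 mm.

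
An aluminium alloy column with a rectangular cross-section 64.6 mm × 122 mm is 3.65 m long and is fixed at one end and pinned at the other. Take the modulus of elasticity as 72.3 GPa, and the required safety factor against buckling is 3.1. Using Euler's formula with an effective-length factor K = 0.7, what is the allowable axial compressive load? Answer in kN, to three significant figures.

Buckling occurs about the weak axis: I_min = h·b³/12 = 122×64.6³/12 = 2.741×10^6 mm⁴ (b = 64.6 mm is the smaller dimension).
Effective length L_e = KL = 0.7×3.65 m = 2555 mm.
Euler critical load P_cr = π²EI/L_e² = π²×72300×2.741×10^6/2555² = 299600 N.
P_allow = P_cr/n = 299600/3.1 = 96640 N.

P_allow = 96.6 kN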